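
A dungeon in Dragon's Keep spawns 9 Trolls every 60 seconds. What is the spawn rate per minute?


Spawns per minute = count * (60 / interval)
= 9 * (60 / 60)
= 9 * 1.0
= 9.0

9.0 per minute


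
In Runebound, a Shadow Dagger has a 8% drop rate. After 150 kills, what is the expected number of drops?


Expected drops = kills * (drop_rate / 100)
= 150 * (8 / 100)
= 150 * 0.08
= 12.0

12.0 drops


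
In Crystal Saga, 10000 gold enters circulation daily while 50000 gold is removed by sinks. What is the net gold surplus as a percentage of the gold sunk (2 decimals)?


Net gold = 10000 - 50000 = -40000
Inflation rate = net / sunk * 100 = -40000 / 50000 * 100
= -0.8 * 100
= -80.00%

-80.00%


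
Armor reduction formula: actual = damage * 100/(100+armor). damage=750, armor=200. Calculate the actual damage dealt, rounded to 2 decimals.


actual = 750 * 100 / (100 + 200)
= 750 * 100 / 300
= 75000 / 300
= 250.00

250.00 damage


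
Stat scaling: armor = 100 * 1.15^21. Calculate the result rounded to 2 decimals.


value = base * growth^level
= 100 * 1.15^21
= 100 * 18.821518
= 1882.15

1882.15 armor


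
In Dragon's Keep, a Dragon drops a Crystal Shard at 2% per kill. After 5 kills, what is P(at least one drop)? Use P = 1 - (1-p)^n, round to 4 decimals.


P(at least one) = 1 - P(none) = 1 - (1-p)^n
p = 2/100 = 0.02
1 - p = 0.98
(1 - p)^5 = 0.98^5 = 0.903921
P(at least one) = 1 - 0.903921 = 0.0961

0.0961


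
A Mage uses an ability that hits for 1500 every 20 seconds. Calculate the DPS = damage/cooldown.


DPS = damage / cooldown
= 1500 / 20
= 75.00

75.00 DPS


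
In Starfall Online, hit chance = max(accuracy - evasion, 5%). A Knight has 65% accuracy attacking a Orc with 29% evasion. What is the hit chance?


accuracy - evasion = 65 - 29 = 36
Apply floor: max(36, 5) = 36
Hit chance = 36%

36%


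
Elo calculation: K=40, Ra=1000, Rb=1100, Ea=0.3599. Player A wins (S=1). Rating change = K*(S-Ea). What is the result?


Elo update: delta = K * (S - Ea), where S = 1 (wins)
S - Ea = 1 - 0.3599 = 0.6401
Rating change = 40 * 0.6401
= 25.60

25.60 rating points


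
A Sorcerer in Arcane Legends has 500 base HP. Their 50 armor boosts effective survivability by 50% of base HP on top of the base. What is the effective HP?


EHP = 500 * (1 + 50/100)
= 500 * (1 + 0.5)
= 500 * 1.5
= 750.0

750.0 EHP


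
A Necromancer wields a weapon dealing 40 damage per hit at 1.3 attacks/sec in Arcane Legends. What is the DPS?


DPS = damage * attack_speed
= 40 * 1.3
= 52.0

52.0 DPS


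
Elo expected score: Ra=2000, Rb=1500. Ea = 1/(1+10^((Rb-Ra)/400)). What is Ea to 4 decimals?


Elo expected score: Ea = 1/(1 + 10^((Rb-Ra)/400))
Rb - Ra = 1500 - 2000 = -500
(Rb-Ra)/400 = -500/400 = -1.25
10^-1.25 = 0.056234
Ea = 1/(1 + 0.056234) = 1/1.056234 = 0.9468

0.9468


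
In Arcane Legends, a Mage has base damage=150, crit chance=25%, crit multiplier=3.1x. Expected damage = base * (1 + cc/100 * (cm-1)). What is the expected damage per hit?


E[dmg] = base * (1 + crit_chance * (crit_mult - 1))
cc as decimal = 25/100 = 0.25
cm - 1 = 3.1 - 1 = 2.1
Bonus factor = 0.25 * 2.1 = 0.525
Total multiplier = 1 + 0.525 = 1.525
Expected damage = 150 * 1.525 = 228.75

228.75 damage


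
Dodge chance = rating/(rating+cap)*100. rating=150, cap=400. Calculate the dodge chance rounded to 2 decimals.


dodge% = 150 / (150 + 400) * 100
= 150 / 550 * 100
= 0.272727 * 100
= 27.27%

27.27%


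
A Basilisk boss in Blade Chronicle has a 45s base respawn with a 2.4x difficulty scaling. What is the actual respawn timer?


Respawn time = base * multiplier
= 45 * 2.4
= 108.0 seconds

108.0 seconds


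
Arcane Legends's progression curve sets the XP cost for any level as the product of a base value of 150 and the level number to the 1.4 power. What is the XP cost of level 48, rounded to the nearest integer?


XP = 150 * level^1.4
Substitute level = 48:
XP = 150 * 48^1.4
= 150 * 225.8072
= 33871

33871 XP


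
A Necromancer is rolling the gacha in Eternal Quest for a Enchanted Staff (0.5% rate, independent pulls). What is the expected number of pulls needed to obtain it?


Expected pulls for a geometric distribution = 1/p = 100 / rate%
= 100 / 0.5
= 200.0

200.0 pulls


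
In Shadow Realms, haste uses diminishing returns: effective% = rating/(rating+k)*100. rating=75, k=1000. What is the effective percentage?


effective% = rating / (rating + k) * 100
= 75 / (75 + 1000) * 100
= 75 / 1075 * 100
= 0.069767 * 100
= 6.98%

6.98%


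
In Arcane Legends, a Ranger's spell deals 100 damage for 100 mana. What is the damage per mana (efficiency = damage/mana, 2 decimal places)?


Efficiency = damage / mana
= 100 / 100
= 1.00

1.00 dmg/mana


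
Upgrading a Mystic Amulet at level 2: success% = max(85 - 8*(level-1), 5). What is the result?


raw_rate = 85 - 8 * (2 - 1)
= 85 - 8 * 1
= 85 - 8
= 77
Apply floor: max(77, 5) = 77%

77%


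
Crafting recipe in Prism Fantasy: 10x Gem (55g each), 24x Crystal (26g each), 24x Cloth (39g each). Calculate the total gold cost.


Cost breakdown:
  Gem: 10 * 55 = 550
  Crystal: 24 * 26 = 624
  Cloth: 24 * 39 = 936
Total = 550 + 624 + 936 = 2110

2110 gold


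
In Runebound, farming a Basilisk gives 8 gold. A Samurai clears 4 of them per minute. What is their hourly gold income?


Gold per minute = 8 * 4 = 32
Gold per hour = 32 * 60 = 1920

1920 gold/hour


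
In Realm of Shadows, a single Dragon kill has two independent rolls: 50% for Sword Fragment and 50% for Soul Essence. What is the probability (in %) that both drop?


For independent events, P(both) = P(A) * P(B)
= 50% * 50%
= 2500 / 100 %
= 25.0%

25.0%


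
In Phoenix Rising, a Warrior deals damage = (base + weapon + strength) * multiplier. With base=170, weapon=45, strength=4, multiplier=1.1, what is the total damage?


Sum base + weapon + str = 170 + 45 + 4 = 219
Multiply by 1.1:
219 * 1.1 = 240.9

240.9 damage


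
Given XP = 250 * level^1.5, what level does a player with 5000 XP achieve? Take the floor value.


XP = 250 * level^1.5, so level = (XP / 250)^(1/1.5)
= (5000 / 250)^(1/1.5)
= 20.0^0.6667
= 7.3681
Floor: level = 7

level 7


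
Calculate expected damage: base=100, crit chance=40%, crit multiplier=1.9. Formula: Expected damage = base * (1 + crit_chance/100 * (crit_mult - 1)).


E[dmg] = base * (1 + crit_chance * (crit_mult - 1))
cc as decimal = 40/100 = 0.4
cm - 1 = 1.9 - 1 = 0.9
Bonus factor = 0.4 * 0.9 = 0.36
Total multiplier = 1 + 0.36 = 1.36
Expected damage = 100 * 1.36 = 136.00

136.00 damage


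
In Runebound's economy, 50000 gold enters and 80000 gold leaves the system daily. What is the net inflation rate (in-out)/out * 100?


Net gold = 50000 - 80000 = -30000
Inflation rate = net / sunk * 100 = -30000 / 80000 * 100
= -0.375 * 100
= -37.50%

-37.50%


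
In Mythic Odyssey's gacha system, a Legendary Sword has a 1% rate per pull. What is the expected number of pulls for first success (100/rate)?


Expected pulls for a geometric distribution = 1/p = 100 / rate%
= 100 / 1
= 100.0

100.0 pulls


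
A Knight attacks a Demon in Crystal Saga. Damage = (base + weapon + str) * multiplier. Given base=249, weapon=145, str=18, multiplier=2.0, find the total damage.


Sum base + weapon + str = 249 + 145 + 18 = 412
Multiply by 2.0:
412 * 2.0 = 824.0

824.0 damage


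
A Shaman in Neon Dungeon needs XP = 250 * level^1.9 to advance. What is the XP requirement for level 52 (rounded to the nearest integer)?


XP = 250 * level^1.9
Substitute level = 52:
XP = 250 * 52^1.9
= 250 * 1821.4043
= 455351

455351 XP


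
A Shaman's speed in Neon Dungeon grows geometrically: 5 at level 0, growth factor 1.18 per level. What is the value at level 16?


value = base * growth^level
= 5 * 1.18^16
= 5 * 14.129023
= 70.65

70.65 speed


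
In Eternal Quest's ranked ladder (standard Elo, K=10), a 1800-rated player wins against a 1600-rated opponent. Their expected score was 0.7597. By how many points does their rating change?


Elo update: delta = K * (S - Ea), where S = 1 (wins)
S - Ea = 1 - 0.7597 = 0.2403
Rating change = 10 * 0.2403
= 2.40

2.40 rating points


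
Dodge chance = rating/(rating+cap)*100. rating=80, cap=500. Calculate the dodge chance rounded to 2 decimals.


dodge% = 80 / (80 + 500) * 100
= 80 / 580 * 100
= 0.137931 * 100
= 13.79%

13.79%


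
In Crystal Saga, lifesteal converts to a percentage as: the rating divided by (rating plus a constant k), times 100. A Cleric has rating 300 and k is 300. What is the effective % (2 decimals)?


effective% = rating / (rating + k) * 100
= 300 / (300 + 300) * 100
= 300 / 600 * 100
= 0.5 * 100
= 50.00%

50.00%


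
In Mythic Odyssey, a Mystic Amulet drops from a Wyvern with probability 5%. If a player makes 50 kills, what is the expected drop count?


Expected drops = kills * (drop_rate / 100)
= 50 * (5 / 100)
= 50 * 0.05
= 2.5

2.5 drops


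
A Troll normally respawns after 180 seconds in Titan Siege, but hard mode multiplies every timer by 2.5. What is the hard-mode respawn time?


Respawn time = base * multiplier
= 180 * 2.5
= 450.0 seconds

450.0 seconds


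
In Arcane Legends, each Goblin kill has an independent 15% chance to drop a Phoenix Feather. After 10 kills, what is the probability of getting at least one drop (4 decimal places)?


P(at least one) = 1 - P(none) = 1 - (1-p)^n
p = 15/100 = 0.15
1 - p = 0.85
(1 - p)^10 = 0.85^10 = 0.196874
P(at least one) = 1 - 0.196874 = 0.8031

0.8031


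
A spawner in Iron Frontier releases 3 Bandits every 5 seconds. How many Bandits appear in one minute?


Spawns per minute = count * (60 / interval)
= 3 * (60 / 5)
= 3 * 12.0
= 36.0

36.0 per minute


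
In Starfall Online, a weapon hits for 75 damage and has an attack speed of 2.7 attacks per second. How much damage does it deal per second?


DPS = damage * attack_speed
= 75 * 2.7
= 202.5

202.5 DPS


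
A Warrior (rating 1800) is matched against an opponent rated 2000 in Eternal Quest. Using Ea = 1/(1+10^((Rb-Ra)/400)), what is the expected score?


Elo expected score: Ea = 1/(1 + 10^((Rb-Ra)/400))
Rb - Ra = 2000 - 1800 = 200
(Rb-Ra)/400 = 200/400 = 0.5
10^0.5 = 3.162278
Ea = 1/(1 + 3.162278) = 1/4.162278 = 0.2403

0.2403


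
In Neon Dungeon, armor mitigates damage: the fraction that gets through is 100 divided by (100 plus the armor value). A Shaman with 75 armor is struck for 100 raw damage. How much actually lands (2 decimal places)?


actual = 100 * 100 / (100 + 75)
= 100 * 100 / 175
= 10000 / 175
= 57.14

57.14 damage


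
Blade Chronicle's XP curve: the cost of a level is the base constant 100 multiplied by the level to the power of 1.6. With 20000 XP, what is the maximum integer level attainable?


XP = 100 * level^1.6, so level = (XP / 100)^(1/1.6)
= (20000 / 100)^(1/1.6)
= 200.0^0.625
= 27.4248
Floor: level = 27

level 27


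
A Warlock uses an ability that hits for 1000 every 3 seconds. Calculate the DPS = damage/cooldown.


DPS = damage / cooldown
= 1000 / 3
= 333.33

333.33 DPS


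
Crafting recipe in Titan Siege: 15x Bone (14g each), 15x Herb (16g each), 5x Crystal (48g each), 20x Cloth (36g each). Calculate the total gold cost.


Cost breakdown:
  Bone: 15 * 14 = 210
  Herb: 15 * 16 = 240
  Crystal: 5 * 48 = 240
  Cloth: 20 * 36 = 720
Total = 210 + 240 + 240 + 720 = 1410

1410 gold


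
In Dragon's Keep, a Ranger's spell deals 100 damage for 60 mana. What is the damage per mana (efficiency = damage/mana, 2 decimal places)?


Efficiency = damage / mana
= 100 / 60
= 1.67

1.67 dmg/mana


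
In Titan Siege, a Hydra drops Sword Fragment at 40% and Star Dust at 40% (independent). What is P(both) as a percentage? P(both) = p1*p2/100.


For independent events, P(both) = P(A) * P(B)
= 40% * 40%
= 1600 / 100 %
= 16.0%

16.0%


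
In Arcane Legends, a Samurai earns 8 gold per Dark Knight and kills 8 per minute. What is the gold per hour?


Gold per minute = 8 * 8 = 64
Gold per hour = 64 * 60 = 3840

3840 gold/hour


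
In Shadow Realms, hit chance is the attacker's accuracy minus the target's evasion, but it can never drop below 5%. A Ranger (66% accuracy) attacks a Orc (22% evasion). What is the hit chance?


accuracy - evasion = 66 - 22 = 44
Apply floor: max(44, 5) = 44
Hit chance = 44%

44%


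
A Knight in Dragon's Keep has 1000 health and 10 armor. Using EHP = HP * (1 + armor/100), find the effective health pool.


EHP = 1000 * (1 + 10/100)
= 1000 * (1 + 0.1)
= 1000 * 1.1
= 1100.0

1100.0 EHP


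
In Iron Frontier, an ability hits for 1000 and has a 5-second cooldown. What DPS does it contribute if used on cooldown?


DPS = damage / cooldown
= 1000 / 5
= 200.00

200.00 DPS


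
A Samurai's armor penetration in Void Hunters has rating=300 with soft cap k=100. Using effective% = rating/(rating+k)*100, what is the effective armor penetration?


effective% = rating / (rating + k) * 100
= 300 / (300 + 100) * 100
= 300 / 400 * 100
= 0.75 * 100
= 75.00%

75.00%


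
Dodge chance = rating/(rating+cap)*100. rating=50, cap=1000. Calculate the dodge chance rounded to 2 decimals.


dodge% = 50 / (50 + 1000) * 100
= 50 / 1050 * 100
= 0.047619 * 100
= 4.76%

4.76%


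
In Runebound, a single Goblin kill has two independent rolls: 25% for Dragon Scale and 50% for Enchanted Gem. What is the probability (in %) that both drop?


For independent events, P(both) = P(A) * P(B)
= 25% * 50%
= 1250 / 100 %
= 12.5%

12.5%


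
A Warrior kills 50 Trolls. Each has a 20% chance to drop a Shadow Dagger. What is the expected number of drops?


Expected drops = kills * (drop_rate / 100)
= 50 * (20 / 100)
= 50 * 0.2
= 10.0

10.0 drops


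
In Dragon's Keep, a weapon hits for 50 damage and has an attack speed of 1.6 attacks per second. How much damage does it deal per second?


DPS = damage * attack_speed
= 50 * 1.6
= 80.0

80.0 DPS


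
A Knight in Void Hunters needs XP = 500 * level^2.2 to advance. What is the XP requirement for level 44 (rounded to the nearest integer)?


XP = 500 * level^2.2
Substitute level = 44:
XP = 500 * 44^2.2
= 500 * 4126.6334
= 2063317

2063317 XP


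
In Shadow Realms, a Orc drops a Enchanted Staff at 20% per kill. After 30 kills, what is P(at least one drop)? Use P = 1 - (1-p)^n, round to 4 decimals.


P(at least one) = 1 - P(none) = 1 - (1-p)^n
p = 20/100 = 0.2
1 - p = 0.8
(1 - p)^30 = 0.8^30 = 0.001238
P(at least one) = 1 - 0.001238 = 0.9988

0.9988


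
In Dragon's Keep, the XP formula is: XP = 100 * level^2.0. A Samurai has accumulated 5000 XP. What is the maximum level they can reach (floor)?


XP = 100 * level^2.0, so level = (XP / 100)^(1/2.0)
= (5000 / 100)^(1/2.0)
= 50.0^0.5
= 7.0711
Floor: level = 7

level 7


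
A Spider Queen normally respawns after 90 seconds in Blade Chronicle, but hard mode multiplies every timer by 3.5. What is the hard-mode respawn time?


Respawn time = base * multiplier
= 90 * 3.5
= 315.0 seconds

315.0 seconds


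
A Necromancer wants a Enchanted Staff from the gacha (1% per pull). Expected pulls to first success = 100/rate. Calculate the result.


Expected pulls for a geometric distribution = 1/p = 100 / rate%
= 100 / 1
= 100.0

100.0 pulls


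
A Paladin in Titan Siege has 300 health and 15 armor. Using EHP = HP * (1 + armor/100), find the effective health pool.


EHP = 300 * (1 + 15/100)
= 300 * (1 + 0.15)
= 300 * 1.15
= 345.0

345.0 EHP


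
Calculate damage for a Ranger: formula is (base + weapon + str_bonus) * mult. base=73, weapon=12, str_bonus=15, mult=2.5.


Sum base + weapon + str = 73 + 12 + 15 = 100
Multiply by 2.5:
100 * 2.5 = 250.0

250.0 damage


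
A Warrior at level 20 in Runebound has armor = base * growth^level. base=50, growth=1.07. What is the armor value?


value = base * growth^level
= 50 * 1.07^20
= 50 * 3.869684
= 193.48

193.48 armor


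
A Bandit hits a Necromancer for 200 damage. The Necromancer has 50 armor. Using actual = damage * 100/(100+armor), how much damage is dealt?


actual = 200 * 100 / (100 + 50)
= 200 * 100 / 150
= 20000 / 150
= 133.33

133.33 damage


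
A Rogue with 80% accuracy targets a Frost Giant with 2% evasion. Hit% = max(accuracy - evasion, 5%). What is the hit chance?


accuracy - evasion = 80 - 2 = 78
Apply floor: max(78, 5) = 78
Hit chance = 78%

78%


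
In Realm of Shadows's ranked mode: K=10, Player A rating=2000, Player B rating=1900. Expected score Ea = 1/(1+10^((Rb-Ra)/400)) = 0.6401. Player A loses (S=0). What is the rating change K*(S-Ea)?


Elo update: delta = K * (S - Ea), where S = 0 (loses)
S - Ea = 0 - 0.6401 = -0.6401
Rating change = 10 * -0.6401
= -6.40

-6.40 rating points


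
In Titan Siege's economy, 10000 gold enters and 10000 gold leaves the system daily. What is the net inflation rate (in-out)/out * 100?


Net gold = 10000 - 10000 = 0
Inflation rate = net / sunk * 100 = 0 / 10000 * 100
= 0.0 * 100
= 0.00%

0.00%


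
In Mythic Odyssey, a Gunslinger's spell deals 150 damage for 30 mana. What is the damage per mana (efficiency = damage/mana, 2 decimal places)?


Efficiency = damage / mana
= 150 / 30
= 5.00

5.00 dmg/mana


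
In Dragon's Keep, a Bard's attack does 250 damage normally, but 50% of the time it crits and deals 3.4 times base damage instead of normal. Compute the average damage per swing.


E[dmg] = base * (1 + crit_chance * (crit_mult - 1))
cc as decimal = 50/100 = 0.5
cm - 1 = 3.4 - 1 = 2.4
Bonus factor = 0.5 * 2.4 = 1.2
Total multiplier = 1 + 1.2 = 2.2
Expected damage = 250 * 2.2 = 550.00

550.00 damage


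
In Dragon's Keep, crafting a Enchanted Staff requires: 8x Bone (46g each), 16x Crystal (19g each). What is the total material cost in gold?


Cost breakdown:
  Bone: 8 * 46 = 368
  Crystal: 16 * 19 = 304
Total = 368 + 304 = 672

672 gold


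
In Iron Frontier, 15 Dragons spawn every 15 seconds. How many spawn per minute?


Spawns per minute = count * (60 / interval)
= 15 * (60 / 15)
= 15 * 4.0
= 60.0

60.0 per minute


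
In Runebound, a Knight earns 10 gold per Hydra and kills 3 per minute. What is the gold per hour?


Gold per minute = 10 * 3 = 30
Gold per hour = 30 * 60 = 1800

1800 gold/hour


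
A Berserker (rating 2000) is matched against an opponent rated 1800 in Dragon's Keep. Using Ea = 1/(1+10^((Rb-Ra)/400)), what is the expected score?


Elo expected score: Ea = 1/(1 + 10^((Rb-Ra)/400))
Rb - Ra = 1800 - 2000 = -200
(Rb-Ra)/400 = -200/400 = -0.5
10^-0.5 = 0.316228
Ea = 1/(1 + 0.316228) = 1/1.316228 = 0.7597

0.7597


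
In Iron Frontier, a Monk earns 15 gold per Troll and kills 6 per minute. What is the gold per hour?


Gold per minute = 15 * 6 = 90
Gold per hour = 90 * 60 = 5400

5400 gold/hour


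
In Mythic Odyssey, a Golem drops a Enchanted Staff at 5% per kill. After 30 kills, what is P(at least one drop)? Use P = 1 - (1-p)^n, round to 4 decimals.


P(at least one) = 1 - P(none) = 1 - (1-p)^n
p = 5/100 = 0.05
1 - p = 0.95
(1 - p)^30 = 0.95^30 = 0.214639
P(at least one) = 1 - 0.214639 = 0.7854

0.7854


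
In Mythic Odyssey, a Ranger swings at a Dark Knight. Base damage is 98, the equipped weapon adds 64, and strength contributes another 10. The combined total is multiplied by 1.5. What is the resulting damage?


Sum base + weapon + str = 98 + 64 + 10 = 172
Multiply by 1.5:
172 * 1.5 = 258.0

258.0 damage


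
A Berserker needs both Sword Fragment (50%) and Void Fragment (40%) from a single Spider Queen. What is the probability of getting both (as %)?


For independent events, P(both) = P(A) * P(B)
= 50% * 40%
= 2000 / 100 %
= 20.0%

20.0%


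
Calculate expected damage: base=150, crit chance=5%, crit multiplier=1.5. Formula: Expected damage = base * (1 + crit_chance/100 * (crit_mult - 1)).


E[dmg] = base * (1 + crit_chance * (crit_mult - 1))
cc as decimal = 5/100 = 0.05
cm - 1 = 1.5 - 1 = 0.5
Bonus factor = 0.05 * 0.5 = 0.025
Total multiplier = 1 + 0.025 = 1.025
Expected damage = 150 * 1.025 = 153.75

153.75 damage


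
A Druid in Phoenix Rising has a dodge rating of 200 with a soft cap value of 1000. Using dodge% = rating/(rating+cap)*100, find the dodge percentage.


dodge% = 200 / (200 + 1000) * 100
= 200 / 1200 * 100
= 0.166667 * 100
= 16.67%

16.67%


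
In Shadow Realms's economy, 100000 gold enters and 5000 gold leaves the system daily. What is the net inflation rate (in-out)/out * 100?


Net gold = 100000 - 5000 = 95000
Inflation rate = net / sunk * 100 = 95000 / 5000 * 100
= 19.0 * 100
= 1900.00%

1900.00%


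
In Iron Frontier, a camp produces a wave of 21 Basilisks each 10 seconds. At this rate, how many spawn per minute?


Spawns per minute = count * (60 / interval)
= 21 * (60 / 10)
= 21 * 6.0
= 126.0

126.0 per minute


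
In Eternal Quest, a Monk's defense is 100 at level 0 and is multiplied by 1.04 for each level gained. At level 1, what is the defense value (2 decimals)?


value = base * growth^level
= 100 * 1.04^1
= 100 * 1.04
= 104.00

104.00 defense


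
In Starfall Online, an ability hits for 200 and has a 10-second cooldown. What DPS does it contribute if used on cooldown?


DPS = damage / cooldown
= 200 / 10
= 20.00

20.00 DPS


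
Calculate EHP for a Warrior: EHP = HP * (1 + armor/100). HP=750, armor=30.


EHP = 750 * (1 + 30/100)
= 750 * (1 + 0.3)
= 750 * 1.3
= 975.0

975.0 EHP


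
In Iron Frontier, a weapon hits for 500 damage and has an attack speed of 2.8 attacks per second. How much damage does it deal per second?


DPS = damage * attack_speed
= 500 * 2.8
= 1400.0

1400.0 DPS


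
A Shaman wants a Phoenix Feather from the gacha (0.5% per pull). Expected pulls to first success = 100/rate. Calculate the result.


Expected pulls for a geometric distribution = 1/p = 100 / rate%
= 100 / 0.5
= 200.0

200.0 pulls


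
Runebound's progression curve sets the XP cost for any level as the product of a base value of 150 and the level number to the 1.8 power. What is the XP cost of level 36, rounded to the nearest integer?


XP = 150 * level^1.8
Substitute level = 36:
XP = 150 * 36^1.8
= 150 * 632.9137
= 94937

94937 XP


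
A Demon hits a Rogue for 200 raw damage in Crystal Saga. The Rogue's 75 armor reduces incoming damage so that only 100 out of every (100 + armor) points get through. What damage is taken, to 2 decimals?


actual = 200 * 100 / (100 + 75)
= 200 * 100 / 175
= 20000 / 175
= 114.29

114.29 damage


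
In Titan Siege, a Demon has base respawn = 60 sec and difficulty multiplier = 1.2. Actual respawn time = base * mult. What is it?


Respawn time = base * multiplier
= 60 * 1.2
= 72.0 seconds

72.0 seconds


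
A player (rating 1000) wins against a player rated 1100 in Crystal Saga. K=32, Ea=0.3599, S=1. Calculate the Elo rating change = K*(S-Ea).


Elo update: delta = K * (S - Ea), where S = 1 (wins)
S - Ea = 1 - 0.3599 = 0.6401
Rating change = 32 * 0.6401
= 20.48

20.48 rating points


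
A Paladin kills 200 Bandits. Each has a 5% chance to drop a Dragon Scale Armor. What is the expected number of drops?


Expected drops = kills * (drop_rate / 100)
= 200 * (5 / 100)
= 200 * 0.05
= 10.0

10.0 drops


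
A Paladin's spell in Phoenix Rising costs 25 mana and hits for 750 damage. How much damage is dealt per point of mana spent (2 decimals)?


Efficiency = damage / mana
= 750 / 25
= 30.00

30.00 dmg/mana


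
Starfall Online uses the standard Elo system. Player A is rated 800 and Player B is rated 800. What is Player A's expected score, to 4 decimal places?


Elo expected score: Ea = 1/(1 + 10^((Rb-Ra)/400))
Rb - Ra = 800 - 800 = 0
(Rb-Ra)/400 = 0/400 = 0.0
10^0.0 = 1.0
Ea = 1/(1 + 1.0) = 1/2.0 = 0.5000

0.5000


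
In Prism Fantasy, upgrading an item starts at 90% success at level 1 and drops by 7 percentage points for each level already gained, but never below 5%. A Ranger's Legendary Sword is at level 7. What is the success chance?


raw_rate = 90 - 7 * (7 - 1)
= 90 - 7 * 6
= 90 - 42
= 48
Apply floor: max(48, 5) = 48%

48%


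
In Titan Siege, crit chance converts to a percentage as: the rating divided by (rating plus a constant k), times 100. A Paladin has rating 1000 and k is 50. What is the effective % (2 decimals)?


effective% = rating / (rating + k) * 100
= 1000 / (1000 + 50) * 100
= 1000 / 1050 * 100
= 0.952381 * 100
= 95.24%

95.24%


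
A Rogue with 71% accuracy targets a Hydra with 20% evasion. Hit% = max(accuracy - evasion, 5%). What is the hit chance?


accuracy - evasion = 71 - 20 = 51
Apply floor: max(51, 5) = 51
Hit chance = 51%

51%


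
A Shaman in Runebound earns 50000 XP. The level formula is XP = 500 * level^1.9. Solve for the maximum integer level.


XP = 500 * level^1.9, so level = (XP / 500)^(1/1.9)
= (50000 / 500)^(1/1.9)
= 100.0^0.5263
= 11.2884
Floor: level = 11

level 11


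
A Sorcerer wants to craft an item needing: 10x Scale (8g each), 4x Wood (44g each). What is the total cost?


Cost breakdown:
  Scale: 10 * 8 = 80
  Wood: 4 * 44 = 176
Total = 80 + 176 = 256

256 gold


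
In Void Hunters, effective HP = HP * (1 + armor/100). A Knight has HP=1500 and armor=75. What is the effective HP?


EHP = 1500 * (1 + 75/100)
= 1500 * (1 + 0.75)
= 1500 * 1.75
= 2625.0

2625.0 EHP


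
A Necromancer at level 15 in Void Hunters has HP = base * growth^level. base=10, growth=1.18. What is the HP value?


value = base * growth^level
= 10 * 1.18^15
= 10 * 11.973748
= 119.74

119.74 HP


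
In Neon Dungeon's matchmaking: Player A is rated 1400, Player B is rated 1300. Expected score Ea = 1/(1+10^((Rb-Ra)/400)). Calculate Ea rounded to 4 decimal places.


Elo expected score: Ea = 1/(1 + 10^((Rb-Ra)/400))
Rb - Ra = 1300 - 1400 = -100
(Rb-Ra)/400 = -100/400 = -0.25
10^-0.25 = 0.562341
Ea = 1/(1 + 0.562341) = 1/1.562341 = 0.6401

0.6401


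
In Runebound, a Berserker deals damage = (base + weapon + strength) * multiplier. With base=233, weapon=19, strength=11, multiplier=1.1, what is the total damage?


Sum base + weapon + str = 233 + 19 + 11 = 263
Multiply by 1.1:
263 * 1.1 = 289.3

289.3 damage


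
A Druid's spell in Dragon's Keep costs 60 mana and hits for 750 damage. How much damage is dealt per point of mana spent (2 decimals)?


Efficiency = damage / mana
= 750 / 60
= 12.50

12.50 dmg/mana


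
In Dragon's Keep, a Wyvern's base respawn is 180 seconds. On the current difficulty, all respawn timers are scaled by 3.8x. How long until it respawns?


Respawn time = base * multiplier
= 180 * 3.8
= 684.0 seconds

684.0 seconds


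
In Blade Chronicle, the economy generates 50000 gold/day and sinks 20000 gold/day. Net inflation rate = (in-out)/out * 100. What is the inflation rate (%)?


Net gold = 50000 - 20000 = 30000
Inflation rate = net / sunk * 100 = 30000 / 20000 * 100
= 1.5 * 100
= 150.00%

150.00%


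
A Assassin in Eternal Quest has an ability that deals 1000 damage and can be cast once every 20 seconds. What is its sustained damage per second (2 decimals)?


DPS = damage / cooldown
= 1000 / 20
= 50.00

50.00 DPS


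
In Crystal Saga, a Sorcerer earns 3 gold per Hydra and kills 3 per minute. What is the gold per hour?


Gold per minute = 3 * 3 = 9
Gold per hour = 9 * 60 = 540

540 gold/hour


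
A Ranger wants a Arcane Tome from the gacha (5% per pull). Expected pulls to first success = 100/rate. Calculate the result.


Expected pulls for a geometric distribution = 1/p = 100 / rate%
= 100 / 5
= 20.0

20.0 pulls


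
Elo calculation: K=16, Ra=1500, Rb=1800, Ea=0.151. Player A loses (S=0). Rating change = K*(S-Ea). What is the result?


Elo update: delta = K * (S - Ea), where S = 0 (loses)
S - Ea = 0 - 0.151 = -0.151
Rating change = 16 * -0.151
= -2.42

-2.42 rating points


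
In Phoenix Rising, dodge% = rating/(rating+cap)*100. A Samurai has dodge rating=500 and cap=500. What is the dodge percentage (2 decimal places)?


dodge% = 500 / (500 + 500) * 100
= 500 / 1000 * 100
= 0.5 * 100
= 50.00%

50.00%


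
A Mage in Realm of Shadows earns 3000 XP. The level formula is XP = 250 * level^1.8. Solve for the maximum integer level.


XP = 250 * level^1.8, so level = (XP / 250)^(1/1.8)
= (3000 / 250)^(1/1.8)
= 12.0^0.5556
= 3.9769
Floor: level = 3

level 3


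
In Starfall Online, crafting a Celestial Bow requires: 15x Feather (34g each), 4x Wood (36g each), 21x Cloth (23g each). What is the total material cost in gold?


Cost breakdown:
  Feather: 15 * 34 = 510
  Wood: 4 * 36 = 144
  Cloth: 21 * 23 = 483
Total = 510 + 144 + 483 = 1137

1137 gold


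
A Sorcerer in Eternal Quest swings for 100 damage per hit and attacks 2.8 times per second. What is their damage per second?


DPS = damage * attack_speed
= 100 * 2.8
= 280.0

280.0 DPS


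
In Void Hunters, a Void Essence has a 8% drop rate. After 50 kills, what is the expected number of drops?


Expected drops = kills * (drop_rate / 100)
= 50 * (8 / 100)
= 50 * 0.08
= 4.0

4.0 drops


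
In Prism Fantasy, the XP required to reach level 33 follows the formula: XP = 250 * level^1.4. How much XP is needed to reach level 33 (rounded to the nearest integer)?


XP = 250 * level^1.4
Substitute level = 33:
XP = 250 * 33^1.4
= 250 * 133.6348
= 33409

33409 XP


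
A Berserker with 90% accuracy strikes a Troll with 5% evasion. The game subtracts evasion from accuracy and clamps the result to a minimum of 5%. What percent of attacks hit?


accuracy - evasion = 90 - 5 = 85
Apply floor: max(85, 5) = 85
Hit chance = 85%

85%


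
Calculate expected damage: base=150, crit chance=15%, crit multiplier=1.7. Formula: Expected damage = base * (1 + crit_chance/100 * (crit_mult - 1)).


E[dmg] = base * (1 + crit_chance * (crit_mult - 1))
cc as decimal = 15/100 = 0.15
cm - 1 = 1.7 - 1 = 0.7
Bonus factor = 0.15 * 0.7 = 0.105
Total multiplier = 1 + 0.105 = 1.105
Expected damage = 150 * 1.105 = 165.75

165.75 damage


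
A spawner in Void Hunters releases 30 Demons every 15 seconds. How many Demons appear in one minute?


Spawns per minute = count * (60 / interval)
= 30 * (60 / 15)
= 30 * 4.0
= 120.0

120.0 per minute


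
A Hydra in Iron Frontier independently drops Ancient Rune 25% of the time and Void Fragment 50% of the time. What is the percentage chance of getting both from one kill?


For independent events, P(both) = P(A) * P(B)
= 25% * 50%
= 1250 / 100 %
= 12.5%

12.5%


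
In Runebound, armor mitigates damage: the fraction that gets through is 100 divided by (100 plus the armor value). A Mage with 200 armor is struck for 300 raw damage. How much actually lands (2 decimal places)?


actual = 300 * 100 / (100 + 200)
= 300 * 100 / 300
= 30000 / 300
= 100.00

100.00 damage


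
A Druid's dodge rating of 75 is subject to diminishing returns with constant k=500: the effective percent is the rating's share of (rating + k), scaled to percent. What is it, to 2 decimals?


effective% = rating / (rating + k) * 100
= 75 / (75 + 500) * 100
= 75 / 575 * 100
= 0.130435 * 100
= 13.04%

13.04%


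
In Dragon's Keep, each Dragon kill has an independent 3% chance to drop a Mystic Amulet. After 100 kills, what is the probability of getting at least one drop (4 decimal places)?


P(at least one) = 1 - P(none) = 1 - (1-p)^n
p = 3/100 = 0.03
1 - p = 0.97
(1 - p)^100 = 0.97^100 = 0.047553
P(at least one) = 1 - 0.047553 = 0.9524

0.9524


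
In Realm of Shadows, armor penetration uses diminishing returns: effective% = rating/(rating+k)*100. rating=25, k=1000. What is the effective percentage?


effective% = rating / (rating + k) * 100
= 25 / (25 + 1000) * 100
= 25 / 1025 * 100
= 0.02439 * 100
= 2.44%

2.44%


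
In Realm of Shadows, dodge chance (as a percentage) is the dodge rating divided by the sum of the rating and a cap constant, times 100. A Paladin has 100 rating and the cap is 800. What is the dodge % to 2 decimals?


dodge% = 100 / (100 + 800) * 100
= 100 / 900 * 100
= 0.111111 * 100
= 11.11%

11.11%


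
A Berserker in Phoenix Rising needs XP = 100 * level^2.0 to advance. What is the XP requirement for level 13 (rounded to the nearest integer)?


XP = 100 * level^2.0
Substitute level = 13:
XP = 100 * 13^2.0
= 100 * 169.0
= 16900

16900 XP


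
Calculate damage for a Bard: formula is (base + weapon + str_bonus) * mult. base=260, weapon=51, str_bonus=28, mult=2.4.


Sum base + weapon + str = 260 + 51 + 28 = 339
Multiply by 2.4:
339 * 2.4 = 813.6

813.6 damage


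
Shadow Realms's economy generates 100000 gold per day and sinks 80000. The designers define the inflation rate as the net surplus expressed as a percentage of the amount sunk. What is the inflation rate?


Net gold = 100000 - 80000 = 20000
Inflation rate = net / sunk * 100 = 20000 / 80000 * 100
= 0.25 * 100
= 25.00%

25.00%


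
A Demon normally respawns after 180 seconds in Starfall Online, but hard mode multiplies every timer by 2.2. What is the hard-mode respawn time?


Respawn time = base * multiplier
= 180 * 2.2
= 396.0 seconds

396.0 seconds


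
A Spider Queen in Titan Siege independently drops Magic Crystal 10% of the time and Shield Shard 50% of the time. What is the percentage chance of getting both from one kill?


For independent events, P(both) = P(A) * P(B)
= 10% * 50%
= 500 / 100 %
= 5.0%

5.0%


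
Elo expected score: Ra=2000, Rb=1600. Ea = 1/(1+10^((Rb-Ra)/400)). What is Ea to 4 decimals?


Elo expected score: Ea = 1/(1 + 10^((Rb-Ra)/400))
Rb - Ra = 1600 - 2000 = -400
(Rb-Ra)/400 = -400/400 = -1.0
10^-1.0 = 0.1
Ea = 1/(1 + 0.1) = 1/1.1 = 0.9091

0.9091


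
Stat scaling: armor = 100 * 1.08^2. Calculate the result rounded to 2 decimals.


value = base * growth^level
= 100 * 1.08^2
= 100 * 1.1664
= 116.64

116.64 armor


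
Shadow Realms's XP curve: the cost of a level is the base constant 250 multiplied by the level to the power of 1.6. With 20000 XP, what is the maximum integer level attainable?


XP = 250 * level^1.6, so level = (XP / 250)^(1/1.6)
= (20000 / 250)^(1/1.6)
= 80.0^0.625
= 15.4679
Floor: level = 15

level 15


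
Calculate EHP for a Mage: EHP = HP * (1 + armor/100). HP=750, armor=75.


EHP = 750 * (1 + 75/100)
= 750 * (1 + 0.75)
= 750 * 1.75
= 1312.5

1312.5 EHP


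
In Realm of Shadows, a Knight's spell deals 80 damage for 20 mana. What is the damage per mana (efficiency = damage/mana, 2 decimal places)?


Efficiency = damage / mana
= 80 / 20
= 4.00

4.00 dmg/mana


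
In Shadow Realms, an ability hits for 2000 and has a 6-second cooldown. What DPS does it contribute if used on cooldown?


DPS = damage / cooldown
= 2000 / 6
= 333.33

333.33 DPS


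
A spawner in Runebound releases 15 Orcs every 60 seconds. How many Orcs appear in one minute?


Spawns per minute = count * (60 / interval)
= 15 * (60 / 60)
= 15 * 1.0
= 15.0

15.0 per minute


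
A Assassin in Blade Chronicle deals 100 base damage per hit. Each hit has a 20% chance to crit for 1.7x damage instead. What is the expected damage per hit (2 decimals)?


E[dmg] = base * (1 + crit_chance * (crit_mult - 1))
cc as decimal = 20/100 = 0.2
cm - 1 = 1.7 - 1 = 0.7
Bonus factor = 0.2 * 0.7 = 0.14
Total multiplier = 1 + 0.14 = 1.14
Expected damage = 100 * 1.14 = 114.00

114.00 damage


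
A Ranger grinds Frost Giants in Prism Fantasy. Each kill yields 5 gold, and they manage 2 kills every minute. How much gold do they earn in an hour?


Gold per minute = 5 * 2 = 10
Gold per hour = 10 * 60 = 600

600 gold/hour


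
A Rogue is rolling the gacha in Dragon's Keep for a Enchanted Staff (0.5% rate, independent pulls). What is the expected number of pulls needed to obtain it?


Expected pulls for a geometric distribution = 1/p = 100 / rate%
= 100 / 0.5
= 200.0

200.0 pulls


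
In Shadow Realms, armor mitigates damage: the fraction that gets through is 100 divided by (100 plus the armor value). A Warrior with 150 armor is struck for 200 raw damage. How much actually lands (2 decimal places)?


actual = 200 * 100 / (100 + 150)
= 200 * 100 / 250
= 20000 / 250
= 80.00

80.00 damage


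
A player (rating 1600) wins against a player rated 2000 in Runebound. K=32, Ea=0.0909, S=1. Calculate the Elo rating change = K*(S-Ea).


Elo update: delta = K * (S - Ea), where S = 1 (wins)
S - Ea = 1 - 0.0909 = 0.9091
Rating change = 32 * 0.9091
= 29.09

29.09 rating points


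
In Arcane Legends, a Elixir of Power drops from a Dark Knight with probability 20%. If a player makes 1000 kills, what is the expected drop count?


Expected drops = kills * (drop_rate / 100)
= 1000 * (20 / 100)
= 1000 * 0.2
= 200.0

200.0 drops


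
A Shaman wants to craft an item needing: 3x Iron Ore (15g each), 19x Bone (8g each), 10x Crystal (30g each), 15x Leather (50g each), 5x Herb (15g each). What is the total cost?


Cost breakdown:
  Iron Ore: 3 * 15 = 45
  Bone: 19 * 8 = 152
  Crystal: 10 * 30 = 300
  Leather: 15 * 50 = 750
  Herb: 5 * 15 = 75
Total = 45 + 152 + 300 + 750 + 75 = 1322

1322 gold


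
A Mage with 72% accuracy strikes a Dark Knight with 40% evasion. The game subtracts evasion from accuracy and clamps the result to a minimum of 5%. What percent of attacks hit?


accuracy - evasion = 72 - 40 = 32
Apply floor: max(32, 5) = 32
Hit chance = 32%

32%


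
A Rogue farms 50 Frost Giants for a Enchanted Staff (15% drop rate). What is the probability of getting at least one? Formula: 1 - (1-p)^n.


P(at least one) = 1 - P(none) = 1 - (1-p)^n
p = 15/100 = 0.15
1 - p = 0.85
(1 - p)^50 = 0.85^50 = 0.000296
P(at least one) = 1 - 0.000296 = 0.9997

0.9997


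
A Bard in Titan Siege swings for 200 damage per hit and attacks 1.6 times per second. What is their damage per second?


DPS = damage * attack_speed
= 200 * 1.6
= 320.0

320.0 DPS


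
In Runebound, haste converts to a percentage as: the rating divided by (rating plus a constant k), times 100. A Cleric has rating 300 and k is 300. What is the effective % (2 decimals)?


effective% = rating / (rating + k) * 100
= 300 / (300 + 300) * 100
= 300 / 600 * 100
= 0.5 * 100
= 50.00%

50.00%


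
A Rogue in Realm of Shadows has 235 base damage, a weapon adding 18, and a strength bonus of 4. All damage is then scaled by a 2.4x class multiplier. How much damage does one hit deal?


Sum base + weapon + str = 235 + 18 + 4 = 257
Multiply by 2.4:
257 * 2.4 = 616.8

616.8 damage


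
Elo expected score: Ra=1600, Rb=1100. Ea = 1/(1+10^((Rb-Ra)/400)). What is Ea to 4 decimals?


Elo expected score: Ea = 1/(1 + 10^((Rb-Ra)/400))
Rb - Ra = 1100 - 1600 = -500
(Rb-Ra)/400 = -500/400 = -1.25
10^-1.25 = 0.056234
Ea = 1/(1 + 0.056234) = 1/1.056234 = 0.9468

0.9468


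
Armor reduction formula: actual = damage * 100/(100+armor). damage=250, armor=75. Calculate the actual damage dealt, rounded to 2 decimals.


actual = 250 * 100 / (100 + 75)
= 250 * 100 / 175
= 25000 / 175
= 142.86

142.86 damage


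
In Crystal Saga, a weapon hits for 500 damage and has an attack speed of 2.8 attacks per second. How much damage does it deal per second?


DPS = damage * attack_speed
= 500 * 2.8
= 1400.0

1400.0 DPS


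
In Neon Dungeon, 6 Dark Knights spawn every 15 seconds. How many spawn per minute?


Spawns per minute = count * (60 / interval)
= 6 * (60 / 15)
= 6 * 4.0
= 24.0

24.0 per minute


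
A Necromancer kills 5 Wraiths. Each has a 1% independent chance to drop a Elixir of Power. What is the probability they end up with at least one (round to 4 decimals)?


P(at least one) = 1 - P(none) = 1 - (1-p)^n
p = 1/100 = 0.01
1 - p = 0.99
(1 - p)^5 = 0.99^5 = 0.950990
P(at least one) = 1 - 0.950990 = 0.0490

0.0490


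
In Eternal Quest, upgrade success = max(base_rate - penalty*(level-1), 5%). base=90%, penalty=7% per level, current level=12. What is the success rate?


raw_rate = 90 - 7 * (12 - 1)
= 90 - 7 * 11
= 90 - 77
= 13
Apply floor: max(13, 5) = 13%

13%
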